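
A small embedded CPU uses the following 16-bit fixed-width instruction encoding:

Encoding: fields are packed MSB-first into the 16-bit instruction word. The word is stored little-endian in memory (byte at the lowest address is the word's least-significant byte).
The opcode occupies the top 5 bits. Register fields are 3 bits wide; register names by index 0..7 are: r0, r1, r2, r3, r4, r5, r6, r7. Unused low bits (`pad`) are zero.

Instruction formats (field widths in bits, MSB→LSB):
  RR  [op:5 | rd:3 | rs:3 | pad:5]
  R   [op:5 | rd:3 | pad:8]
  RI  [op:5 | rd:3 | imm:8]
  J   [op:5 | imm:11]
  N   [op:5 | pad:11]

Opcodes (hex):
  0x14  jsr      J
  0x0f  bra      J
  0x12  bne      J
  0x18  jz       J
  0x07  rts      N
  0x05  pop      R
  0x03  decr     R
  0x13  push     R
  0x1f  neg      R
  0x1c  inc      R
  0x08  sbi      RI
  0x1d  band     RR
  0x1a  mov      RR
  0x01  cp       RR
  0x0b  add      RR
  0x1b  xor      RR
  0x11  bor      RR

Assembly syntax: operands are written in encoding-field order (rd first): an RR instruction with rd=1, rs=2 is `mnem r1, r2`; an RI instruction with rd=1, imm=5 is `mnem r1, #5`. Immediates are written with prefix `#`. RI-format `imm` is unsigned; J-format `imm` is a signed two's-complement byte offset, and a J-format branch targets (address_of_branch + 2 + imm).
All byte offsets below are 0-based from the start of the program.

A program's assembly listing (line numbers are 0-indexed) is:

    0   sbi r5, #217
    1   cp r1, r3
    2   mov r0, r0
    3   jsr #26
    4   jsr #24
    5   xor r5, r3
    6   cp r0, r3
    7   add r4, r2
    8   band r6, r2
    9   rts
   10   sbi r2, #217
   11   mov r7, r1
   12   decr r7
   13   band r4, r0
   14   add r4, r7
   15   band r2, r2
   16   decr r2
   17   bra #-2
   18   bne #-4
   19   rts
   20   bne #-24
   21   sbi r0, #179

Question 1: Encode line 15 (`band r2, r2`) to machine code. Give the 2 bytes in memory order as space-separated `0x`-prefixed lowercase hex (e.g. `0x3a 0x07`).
0x40 0xea

L15: band op=0x1d:5|rd=2:3|rs=2:3|pad=0:5 ⇒ 0xea40 ⇒ little 40 ea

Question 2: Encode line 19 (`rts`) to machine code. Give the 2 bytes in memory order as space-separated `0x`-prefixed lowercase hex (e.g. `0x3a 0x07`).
0x00 0x38

19. rts fields op=0x7:5|pad=0:11 → word 3800h → 00 38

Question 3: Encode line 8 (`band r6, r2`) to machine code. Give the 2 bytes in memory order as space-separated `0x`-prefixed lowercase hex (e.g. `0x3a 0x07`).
0x40 0xee

L8: band op=0x1d:5|rd=6:3|rs=2:3|pad=0:5 ⇒ 0xee40 ⇒ little 40 ee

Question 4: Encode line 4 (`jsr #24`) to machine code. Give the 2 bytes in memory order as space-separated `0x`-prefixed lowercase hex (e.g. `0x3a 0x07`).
line 4 (jsr): pack op=0x14:5|imm=24:11 = 0xa018; little→ 18 a0

0x18 0xa0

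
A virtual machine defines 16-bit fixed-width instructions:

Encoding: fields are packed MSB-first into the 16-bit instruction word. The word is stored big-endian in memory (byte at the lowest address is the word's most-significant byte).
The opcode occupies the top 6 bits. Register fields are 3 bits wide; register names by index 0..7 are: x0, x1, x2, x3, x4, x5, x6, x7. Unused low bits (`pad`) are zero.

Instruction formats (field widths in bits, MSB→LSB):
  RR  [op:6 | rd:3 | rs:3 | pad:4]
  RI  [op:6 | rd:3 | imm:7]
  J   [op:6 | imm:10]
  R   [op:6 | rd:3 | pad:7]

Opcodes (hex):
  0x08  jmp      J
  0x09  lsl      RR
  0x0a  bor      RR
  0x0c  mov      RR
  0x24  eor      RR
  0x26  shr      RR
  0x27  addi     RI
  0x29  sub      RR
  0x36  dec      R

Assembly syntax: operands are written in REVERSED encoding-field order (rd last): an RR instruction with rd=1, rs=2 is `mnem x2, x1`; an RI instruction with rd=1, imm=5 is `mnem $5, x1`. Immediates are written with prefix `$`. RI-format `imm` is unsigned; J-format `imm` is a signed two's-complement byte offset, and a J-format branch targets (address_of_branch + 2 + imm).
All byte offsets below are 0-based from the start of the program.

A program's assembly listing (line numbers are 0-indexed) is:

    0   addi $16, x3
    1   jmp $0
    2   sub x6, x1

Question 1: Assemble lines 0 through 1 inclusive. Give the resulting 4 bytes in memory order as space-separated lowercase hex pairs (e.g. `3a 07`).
9d 90 20 00

L0: addi op=0x27:6|rd=3:3|imm=16:7 ⇒ 0x9d90 ⇒ big 9d 90
L1: jmp op=0x8:6|imm=0:10 ⇒ 0x2000 ⇒ big 20 00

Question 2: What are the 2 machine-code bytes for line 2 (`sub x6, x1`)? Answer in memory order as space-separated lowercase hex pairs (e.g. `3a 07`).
a4 e0

line 2 (sub): pack op=0x29:6|rd=1:3|rs=6:3|pad=0:4 = 0xa4e0; big→ a4 e0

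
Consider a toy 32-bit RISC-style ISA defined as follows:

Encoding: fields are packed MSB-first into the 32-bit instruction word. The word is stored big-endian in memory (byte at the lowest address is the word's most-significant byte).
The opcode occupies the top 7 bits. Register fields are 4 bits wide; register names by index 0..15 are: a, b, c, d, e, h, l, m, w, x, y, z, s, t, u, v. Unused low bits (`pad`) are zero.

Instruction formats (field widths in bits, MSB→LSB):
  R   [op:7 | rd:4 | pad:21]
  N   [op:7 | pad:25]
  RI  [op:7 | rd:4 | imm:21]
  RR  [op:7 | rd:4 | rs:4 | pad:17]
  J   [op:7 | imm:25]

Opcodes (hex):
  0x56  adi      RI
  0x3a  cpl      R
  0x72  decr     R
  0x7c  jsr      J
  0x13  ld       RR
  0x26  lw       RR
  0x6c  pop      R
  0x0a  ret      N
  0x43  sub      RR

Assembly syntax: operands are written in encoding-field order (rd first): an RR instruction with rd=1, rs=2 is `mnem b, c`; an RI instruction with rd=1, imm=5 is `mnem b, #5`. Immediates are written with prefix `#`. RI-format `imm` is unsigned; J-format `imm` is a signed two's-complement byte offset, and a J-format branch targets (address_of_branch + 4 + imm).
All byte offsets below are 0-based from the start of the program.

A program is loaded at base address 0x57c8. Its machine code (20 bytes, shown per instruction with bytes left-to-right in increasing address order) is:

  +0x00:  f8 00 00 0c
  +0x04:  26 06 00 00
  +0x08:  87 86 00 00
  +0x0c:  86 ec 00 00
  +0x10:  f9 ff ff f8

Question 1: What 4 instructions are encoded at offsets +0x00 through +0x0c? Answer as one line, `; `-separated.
[00] f8 00 00 0c → 0xf800000c
  opcode bits[31:25]=0x7c: jsr/J
  imm: (w>>0)&0x1ffffff=0xc → #12
[04] 26 06 00 00 → 0x26060000
  opcode bits[31:25]=0x13: ld/RR
  rd: (w>>21)&0xf=0x0 → a
  rs: (w>>17)&0xf=0x3 → d
[08] 87 86 00 00 → 0x87860000
  opcode bits[31:25]=0x43: sub/RR
  rd: (w>>21)&0xf=0xc → s
  rs: (w>>17)&0xf=0x3 → d
[0c] 86 ec 00 00 → 0x86ec0000
  opcode bits[31:25]=0x43: sub/RR
  rd: (w>>21)&0xf=0x7 → m
  rs: (w>>17)&0xf=0x6 → l

jsr #12; ld a, d; sub s, d; sub m, l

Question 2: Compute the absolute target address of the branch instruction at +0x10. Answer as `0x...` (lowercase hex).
0x57d4

@+10  big-endian(f9 ff ff f8) = 0xf9fffff8
  top 7b → 0x7c → jsr [J]
  imm@[24:0]=0x1fffff8 (s25→-8) ⇒ #-8
  target = base 0x57c8 + off 0x10 + 4 + imm -8 = 0x57d4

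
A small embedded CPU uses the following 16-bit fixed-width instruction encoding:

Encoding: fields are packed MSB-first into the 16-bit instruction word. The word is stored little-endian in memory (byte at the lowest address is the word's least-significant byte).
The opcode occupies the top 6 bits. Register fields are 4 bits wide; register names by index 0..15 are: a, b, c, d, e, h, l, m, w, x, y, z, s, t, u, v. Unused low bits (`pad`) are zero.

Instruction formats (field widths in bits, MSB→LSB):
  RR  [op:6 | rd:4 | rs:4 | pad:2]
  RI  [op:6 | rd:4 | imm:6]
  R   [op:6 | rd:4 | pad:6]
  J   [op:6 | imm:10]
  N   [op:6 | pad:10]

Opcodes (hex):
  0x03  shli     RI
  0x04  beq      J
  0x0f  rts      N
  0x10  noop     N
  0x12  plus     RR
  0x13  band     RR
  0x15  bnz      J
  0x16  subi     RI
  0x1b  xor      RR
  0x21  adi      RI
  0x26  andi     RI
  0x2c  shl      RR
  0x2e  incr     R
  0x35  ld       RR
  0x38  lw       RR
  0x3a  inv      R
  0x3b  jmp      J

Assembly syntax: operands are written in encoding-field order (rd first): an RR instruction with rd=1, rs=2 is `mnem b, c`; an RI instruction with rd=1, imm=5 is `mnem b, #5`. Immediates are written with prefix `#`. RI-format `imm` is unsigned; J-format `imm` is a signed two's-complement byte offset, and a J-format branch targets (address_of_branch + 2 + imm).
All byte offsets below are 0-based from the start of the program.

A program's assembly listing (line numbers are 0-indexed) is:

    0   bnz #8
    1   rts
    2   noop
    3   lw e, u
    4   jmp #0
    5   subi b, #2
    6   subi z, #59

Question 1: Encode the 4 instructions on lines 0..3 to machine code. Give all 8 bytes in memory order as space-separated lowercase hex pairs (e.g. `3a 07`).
L0: bnz op=0x15:6|imm=8:10 ⇒ 0x5408 ⇒ little 08 54
L1: rts op=0xf:6|pad=0:10 ⇒ 0x3c00 ⇒ little 00 3c
L2: noop op=0x10:6|pad=0:10 ⇒ 0x4000 ⇒ little 00 40
L3: lw op=0x38:6|rd=4:4|rs=14:4|pad=0:2 ⇒ 0xe138 ⇒ little 38 e1

08 54 00 3c 00 40 38 e1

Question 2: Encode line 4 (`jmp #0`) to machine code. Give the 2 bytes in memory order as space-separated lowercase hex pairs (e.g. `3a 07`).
4. jmp fields op=0x3b:6|imm=0:10 → word ec00h → 00 ec

00 ec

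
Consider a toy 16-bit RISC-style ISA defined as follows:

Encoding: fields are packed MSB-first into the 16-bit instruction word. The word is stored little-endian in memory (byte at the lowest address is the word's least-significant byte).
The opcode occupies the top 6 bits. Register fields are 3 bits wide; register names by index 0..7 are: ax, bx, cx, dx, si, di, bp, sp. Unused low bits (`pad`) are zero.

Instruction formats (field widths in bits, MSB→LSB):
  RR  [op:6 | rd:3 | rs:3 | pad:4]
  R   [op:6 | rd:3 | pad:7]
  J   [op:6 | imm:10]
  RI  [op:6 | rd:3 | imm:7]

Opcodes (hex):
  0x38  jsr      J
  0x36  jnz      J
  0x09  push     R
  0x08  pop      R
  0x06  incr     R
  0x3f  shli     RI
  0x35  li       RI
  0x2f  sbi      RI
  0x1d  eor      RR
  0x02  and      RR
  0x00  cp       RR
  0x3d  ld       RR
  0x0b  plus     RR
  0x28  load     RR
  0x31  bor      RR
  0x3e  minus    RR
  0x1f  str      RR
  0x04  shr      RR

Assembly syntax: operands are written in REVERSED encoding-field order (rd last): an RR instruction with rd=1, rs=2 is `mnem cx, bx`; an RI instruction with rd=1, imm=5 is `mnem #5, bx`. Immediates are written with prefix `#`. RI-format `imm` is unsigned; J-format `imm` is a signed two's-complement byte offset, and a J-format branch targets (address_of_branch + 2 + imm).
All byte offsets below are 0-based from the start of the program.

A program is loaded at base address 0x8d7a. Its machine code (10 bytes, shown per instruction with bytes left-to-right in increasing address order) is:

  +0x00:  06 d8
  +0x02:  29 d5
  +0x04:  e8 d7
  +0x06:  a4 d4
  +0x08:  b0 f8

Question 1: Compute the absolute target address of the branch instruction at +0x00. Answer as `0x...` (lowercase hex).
0x8d82

+0x00: 06 d8 ⇒ word 0xd806 (little)
  opcode bits[15:10]=0x36: jnz/J
  [9:0] imm=6 = #6
  target = base 0x8d7a + off 0x00 + 2 + imm 6 = 0x8d82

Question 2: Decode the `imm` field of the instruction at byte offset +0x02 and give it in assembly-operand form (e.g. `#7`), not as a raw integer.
off 0x02: read 29 d5 as little → 0xd529
  opcode bits[15:10]=0x35: li/RI
  [9:7] rd=2 = cx
  [6:0] imm=41 = #41

#41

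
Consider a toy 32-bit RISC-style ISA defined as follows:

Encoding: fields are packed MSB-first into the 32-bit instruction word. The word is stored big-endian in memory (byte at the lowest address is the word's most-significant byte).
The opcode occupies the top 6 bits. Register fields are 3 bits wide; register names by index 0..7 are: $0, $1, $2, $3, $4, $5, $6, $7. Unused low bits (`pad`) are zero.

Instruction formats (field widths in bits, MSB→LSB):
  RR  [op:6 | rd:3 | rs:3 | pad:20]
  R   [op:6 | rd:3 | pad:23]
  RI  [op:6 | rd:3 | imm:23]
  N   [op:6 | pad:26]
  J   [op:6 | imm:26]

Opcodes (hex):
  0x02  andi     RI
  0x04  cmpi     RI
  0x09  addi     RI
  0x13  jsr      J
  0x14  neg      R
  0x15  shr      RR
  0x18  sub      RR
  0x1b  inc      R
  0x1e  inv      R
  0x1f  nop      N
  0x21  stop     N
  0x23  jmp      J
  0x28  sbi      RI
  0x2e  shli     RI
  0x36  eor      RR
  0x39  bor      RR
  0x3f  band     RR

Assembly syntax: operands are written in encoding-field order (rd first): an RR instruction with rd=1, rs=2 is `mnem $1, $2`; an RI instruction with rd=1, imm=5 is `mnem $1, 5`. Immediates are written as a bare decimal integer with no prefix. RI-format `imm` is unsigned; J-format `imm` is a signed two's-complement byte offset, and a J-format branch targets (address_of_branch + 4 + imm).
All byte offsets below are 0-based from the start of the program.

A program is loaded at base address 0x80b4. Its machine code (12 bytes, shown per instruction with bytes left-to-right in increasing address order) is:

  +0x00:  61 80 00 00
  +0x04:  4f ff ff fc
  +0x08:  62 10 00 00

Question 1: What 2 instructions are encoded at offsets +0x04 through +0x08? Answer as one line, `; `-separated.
jsr -4; sub $4, $1

@+04  big-endian(4f ff ff fc) = 0x4ffffffc
  top 6b → 0x13 → jsr [J]
  [25:0] imm=67108860 (s26→-4) = -4
@+08  big-endian(62 10 00 00) = 0x62100000
  top 6b → 0x18 → sub [RR]
  [25:23] rd=4 = $4
  [22:20] rs=1 = $1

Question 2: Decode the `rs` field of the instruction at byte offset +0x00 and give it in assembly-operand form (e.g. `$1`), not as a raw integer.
$0

off 0x00: read 61 80 00 00 as big → 0x61800000
  op=0x61800000>>26=0x18 ⇒ sub (RR)
  rd: (w>>23)&0x7=0x3 → $3
  rs: (w>>20)&0x7=0x0 → $0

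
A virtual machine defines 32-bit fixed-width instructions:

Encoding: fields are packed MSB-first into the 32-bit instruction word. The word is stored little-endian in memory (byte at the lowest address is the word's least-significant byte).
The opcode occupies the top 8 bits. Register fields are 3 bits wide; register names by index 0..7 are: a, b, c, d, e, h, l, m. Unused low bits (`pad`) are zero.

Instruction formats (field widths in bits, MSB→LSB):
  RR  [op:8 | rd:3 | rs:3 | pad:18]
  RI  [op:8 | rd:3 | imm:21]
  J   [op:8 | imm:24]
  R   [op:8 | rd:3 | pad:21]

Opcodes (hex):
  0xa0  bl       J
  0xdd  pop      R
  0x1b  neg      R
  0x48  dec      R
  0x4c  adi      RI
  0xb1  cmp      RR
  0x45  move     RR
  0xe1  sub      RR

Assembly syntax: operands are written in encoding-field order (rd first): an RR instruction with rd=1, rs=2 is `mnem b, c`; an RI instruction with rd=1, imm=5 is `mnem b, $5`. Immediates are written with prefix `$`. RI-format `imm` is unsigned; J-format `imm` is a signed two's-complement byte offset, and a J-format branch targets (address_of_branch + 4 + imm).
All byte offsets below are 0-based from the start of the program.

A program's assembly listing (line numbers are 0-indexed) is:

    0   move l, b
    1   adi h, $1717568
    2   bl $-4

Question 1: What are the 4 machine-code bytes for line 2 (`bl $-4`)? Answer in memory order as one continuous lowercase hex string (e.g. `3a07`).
fcffffa0

line 2 (bl): pack op=0xa0:8|imm=-4:24 = 0xa0fffffc; little→ fc ff ff a0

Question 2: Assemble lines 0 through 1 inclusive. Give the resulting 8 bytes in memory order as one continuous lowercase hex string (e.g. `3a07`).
0000c4454035ba4c

L0: move op=0x45:8|rd=6:3|rs=1:3|pad=0:18 ⇒ 0x45c40000 ⇒ little 00 00 c4 45
L1: adi op=0x4c:8|rd=5:3|imm=1717568:21 ⇒ 0x4cba3540 ⇒ little 40 35 ba 4c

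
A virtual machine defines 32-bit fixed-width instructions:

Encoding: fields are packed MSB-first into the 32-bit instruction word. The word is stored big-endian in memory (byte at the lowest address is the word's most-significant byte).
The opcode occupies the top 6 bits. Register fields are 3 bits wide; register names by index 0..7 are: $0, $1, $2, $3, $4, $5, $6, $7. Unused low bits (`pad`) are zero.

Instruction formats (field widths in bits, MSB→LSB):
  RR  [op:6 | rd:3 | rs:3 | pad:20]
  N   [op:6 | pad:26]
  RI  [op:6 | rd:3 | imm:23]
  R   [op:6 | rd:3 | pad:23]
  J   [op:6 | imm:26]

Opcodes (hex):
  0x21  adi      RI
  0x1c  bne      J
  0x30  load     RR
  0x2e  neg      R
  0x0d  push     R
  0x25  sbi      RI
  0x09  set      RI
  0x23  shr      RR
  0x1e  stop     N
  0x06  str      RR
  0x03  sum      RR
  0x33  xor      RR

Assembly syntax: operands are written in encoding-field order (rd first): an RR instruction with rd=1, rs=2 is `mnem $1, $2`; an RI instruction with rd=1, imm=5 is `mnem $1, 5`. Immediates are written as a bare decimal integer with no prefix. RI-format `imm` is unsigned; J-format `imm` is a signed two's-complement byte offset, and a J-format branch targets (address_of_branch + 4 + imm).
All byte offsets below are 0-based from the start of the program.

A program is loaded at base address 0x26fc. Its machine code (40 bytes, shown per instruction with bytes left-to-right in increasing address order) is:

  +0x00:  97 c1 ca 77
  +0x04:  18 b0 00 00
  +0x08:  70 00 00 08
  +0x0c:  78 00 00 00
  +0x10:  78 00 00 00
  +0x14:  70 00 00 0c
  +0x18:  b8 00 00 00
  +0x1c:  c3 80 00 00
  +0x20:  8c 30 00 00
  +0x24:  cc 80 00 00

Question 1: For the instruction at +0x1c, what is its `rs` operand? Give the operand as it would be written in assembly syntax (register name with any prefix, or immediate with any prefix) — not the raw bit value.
$0

[1c] c3 80 00 00 → 0xc3800000
  op=0xc3800000>>26=0x30 ⇒ load (RR)
  rd: (w>>23)&0x7=0x7 → $7
  rs: (w>>20)&0x7=0x0 → $0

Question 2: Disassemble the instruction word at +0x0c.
+0x0c: 78 00 00 00 ⇒ word 0x78000000 (big)
  top 6b → 0x1e → stop [N]

stop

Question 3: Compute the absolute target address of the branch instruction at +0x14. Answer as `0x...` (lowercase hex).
0x2720

off 0x14: read 70 00 00 0c as big → 0x7000000c
  top 6b → 0x1c → bne [J]
  imm: (w>>0)&0x3ffffff=0xc → 12
  target = base 0x26fc + off 0x14 + 4 + imm 12 = 0x2720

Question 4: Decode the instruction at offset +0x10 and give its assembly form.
stop

+0x10: 78 00 00 00 ⇒ word 0x78000000 (big)
  opcode bits[31:26]=0x1e: stop/N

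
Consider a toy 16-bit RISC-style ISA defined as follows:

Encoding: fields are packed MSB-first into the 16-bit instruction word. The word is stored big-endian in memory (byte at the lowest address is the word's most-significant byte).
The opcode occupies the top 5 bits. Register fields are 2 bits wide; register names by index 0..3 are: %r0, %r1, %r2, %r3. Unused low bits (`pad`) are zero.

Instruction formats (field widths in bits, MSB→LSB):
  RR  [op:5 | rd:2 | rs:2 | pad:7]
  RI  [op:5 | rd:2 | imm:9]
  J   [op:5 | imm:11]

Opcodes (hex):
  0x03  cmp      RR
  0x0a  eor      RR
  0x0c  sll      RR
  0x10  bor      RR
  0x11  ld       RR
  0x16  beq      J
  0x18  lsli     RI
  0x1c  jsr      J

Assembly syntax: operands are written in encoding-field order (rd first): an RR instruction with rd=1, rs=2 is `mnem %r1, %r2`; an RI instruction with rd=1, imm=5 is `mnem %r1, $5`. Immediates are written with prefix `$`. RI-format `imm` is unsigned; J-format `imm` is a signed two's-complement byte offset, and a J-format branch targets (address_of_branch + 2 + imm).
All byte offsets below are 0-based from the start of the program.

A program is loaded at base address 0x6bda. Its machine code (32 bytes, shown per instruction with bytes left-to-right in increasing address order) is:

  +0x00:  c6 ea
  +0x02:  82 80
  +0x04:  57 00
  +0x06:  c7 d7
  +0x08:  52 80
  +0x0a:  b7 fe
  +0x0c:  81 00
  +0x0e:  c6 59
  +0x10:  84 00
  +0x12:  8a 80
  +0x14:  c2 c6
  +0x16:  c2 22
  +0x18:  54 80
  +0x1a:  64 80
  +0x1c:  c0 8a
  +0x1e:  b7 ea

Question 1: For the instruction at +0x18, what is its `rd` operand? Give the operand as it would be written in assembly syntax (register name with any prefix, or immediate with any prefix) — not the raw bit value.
@+18  big-endian(54 80) = 0x5480
  op=0x5480>>11=0xa ⇒ eor (RR)
  rd@[10:9]=0x2 ⇒ %r2
  rs@[8:7]=0x1 ⇒ %r1

%r2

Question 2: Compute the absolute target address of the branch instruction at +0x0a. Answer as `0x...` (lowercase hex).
+0x0a: b7 fe ⇒ word 0xb7fe (big)
  top 5b → 0x16 → beq [J]
  imm@[10:0]=0x7fe (s11→-2) ⇒ $-2
  target = base 0x6bda + off 0x0a + 2 + imm -2 = 0x6be4

0x6be4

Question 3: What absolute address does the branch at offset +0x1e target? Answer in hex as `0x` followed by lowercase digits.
off 0x1e: read b7 ea as big → 0xb7ea
  op=0xb7ea>>11=0x16 ⇒ beq (J)
  imm: (w>>0)&0x7ff=0x7ea (s11→-22) → $-22
  target = base 0x6bda + off 0x1e + 2 + imm -22 = 0x6be4

0x6be4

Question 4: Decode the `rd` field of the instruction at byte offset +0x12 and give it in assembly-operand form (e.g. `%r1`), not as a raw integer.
+0x12: 8a 80 ⇒ word 0x8a80 (big)
  opcode bits[15:11]=0x11: ld/RR
  rd: (w>>9)&0x3=0x1 → %r1
  rs: (w>>7)&0x3=0x1 → %r1

%r1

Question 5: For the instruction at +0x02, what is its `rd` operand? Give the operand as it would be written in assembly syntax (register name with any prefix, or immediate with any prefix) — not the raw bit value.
+0x02: 82 80 ⇒ word 0x8280 (big)
  op=0x8280>>11=0x10 ⇒ bor (RR)
  rd: (w>>9)&0x3=0x1 → %r1
  rs: (w>>7)&0x3=0x1 → %r1

%r1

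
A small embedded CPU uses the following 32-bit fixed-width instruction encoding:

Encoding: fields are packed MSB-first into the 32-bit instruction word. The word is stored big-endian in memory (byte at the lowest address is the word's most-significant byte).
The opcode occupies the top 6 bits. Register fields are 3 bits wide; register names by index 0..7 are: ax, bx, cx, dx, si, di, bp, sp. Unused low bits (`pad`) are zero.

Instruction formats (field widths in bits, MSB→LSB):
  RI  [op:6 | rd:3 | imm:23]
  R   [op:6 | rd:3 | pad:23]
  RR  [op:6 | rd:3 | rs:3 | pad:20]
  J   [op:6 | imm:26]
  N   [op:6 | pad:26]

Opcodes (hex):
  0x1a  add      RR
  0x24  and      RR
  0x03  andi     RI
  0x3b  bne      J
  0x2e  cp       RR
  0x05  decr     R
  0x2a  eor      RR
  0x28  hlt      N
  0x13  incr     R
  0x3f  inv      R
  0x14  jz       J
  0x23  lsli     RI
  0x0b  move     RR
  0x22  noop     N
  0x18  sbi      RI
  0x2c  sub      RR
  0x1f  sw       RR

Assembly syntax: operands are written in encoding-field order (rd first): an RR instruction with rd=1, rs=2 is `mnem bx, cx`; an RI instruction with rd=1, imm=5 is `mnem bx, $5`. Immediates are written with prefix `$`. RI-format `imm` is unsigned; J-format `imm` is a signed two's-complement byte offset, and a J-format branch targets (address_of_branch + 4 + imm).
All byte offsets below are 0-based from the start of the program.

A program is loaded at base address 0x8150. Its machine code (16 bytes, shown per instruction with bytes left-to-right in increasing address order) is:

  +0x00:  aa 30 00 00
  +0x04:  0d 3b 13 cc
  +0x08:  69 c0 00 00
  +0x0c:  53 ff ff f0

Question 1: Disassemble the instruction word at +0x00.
eor si, dx

@+00  big-endian(aa 30 00 00) = 0xaa300000
  top 6b → 0x2a → eor [RR]
  rd: (w>>23)&0x7=0x4 → si
  rs: (w>>20)&0x7=0x3 → dx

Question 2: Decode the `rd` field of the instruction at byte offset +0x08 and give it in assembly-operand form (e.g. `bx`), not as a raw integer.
dx

@+08  big-endian(69 c0 00 00) = 0x69c00000
  opcode bits[31:26]=0x1a: add/RR
  rd@[25:23]=0x3 ⇒ dx
  rs@[22:20]=0x4 ⇒ si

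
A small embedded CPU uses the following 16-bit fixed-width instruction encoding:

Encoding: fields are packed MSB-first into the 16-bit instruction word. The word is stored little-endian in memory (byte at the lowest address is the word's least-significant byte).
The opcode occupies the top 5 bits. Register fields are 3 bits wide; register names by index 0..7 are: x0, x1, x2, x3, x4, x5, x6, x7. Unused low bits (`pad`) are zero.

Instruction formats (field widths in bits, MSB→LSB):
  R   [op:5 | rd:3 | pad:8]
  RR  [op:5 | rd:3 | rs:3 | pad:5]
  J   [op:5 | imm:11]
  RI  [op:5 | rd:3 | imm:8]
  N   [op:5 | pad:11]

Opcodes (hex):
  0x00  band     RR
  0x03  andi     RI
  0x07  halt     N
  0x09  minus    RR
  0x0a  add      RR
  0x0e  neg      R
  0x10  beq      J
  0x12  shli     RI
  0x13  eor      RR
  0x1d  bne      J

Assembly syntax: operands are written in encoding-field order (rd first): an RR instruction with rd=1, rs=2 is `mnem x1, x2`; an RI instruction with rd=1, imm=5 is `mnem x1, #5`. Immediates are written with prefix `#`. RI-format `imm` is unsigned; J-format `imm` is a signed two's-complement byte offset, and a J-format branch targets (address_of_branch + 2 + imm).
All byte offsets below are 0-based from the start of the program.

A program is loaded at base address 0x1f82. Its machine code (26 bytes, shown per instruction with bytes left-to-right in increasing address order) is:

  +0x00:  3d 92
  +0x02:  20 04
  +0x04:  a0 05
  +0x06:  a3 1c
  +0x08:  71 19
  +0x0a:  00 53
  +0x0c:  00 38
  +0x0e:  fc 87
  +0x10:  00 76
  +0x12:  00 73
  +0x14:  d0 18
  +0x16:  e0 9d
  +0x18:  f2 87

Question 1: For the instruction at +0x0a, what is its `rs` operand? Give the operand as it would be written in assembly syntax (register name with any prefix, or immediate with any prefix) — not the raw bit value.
x0

[0a] 00 53 → 0x5300
  op=0x5300>>11=0xa ⇒ add (RR)
  rd@[10:8]=0x3 ⇒ x3
  rs@[7:5]=0x0 ⇒ x0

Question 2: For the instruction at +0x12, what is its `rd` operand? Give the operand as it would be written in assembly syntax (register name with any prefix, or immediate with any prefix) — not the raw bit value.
@+12  little-endian(00 73) = 0x7300
  top 5b → 0xe → neg [R]
  [10:8] rd=3 = x3

x3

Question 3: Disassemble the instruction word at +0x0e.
beq #-4

+0x0e: fc 87 ⇒ word 0x87fc (little)
  opcode bits[15:11]=0x10: beq/J
  imm@[10:0]=0x7fc (s11→-4) ⇒ #-4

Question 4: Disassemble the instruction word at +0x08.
[08] 71 19 → 0x1971
  top 5b → 0x3 → andi [RI]
  [10:8] rd=1 = x1
  [7:0] imm=113 = #113

andi x1, #113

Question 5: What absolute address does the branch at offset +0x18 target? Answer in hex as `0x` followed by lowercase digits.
+0x18: f2 87 ⇒ word 0x87f2 (little)
  top 5b → 0x10 → beq [J]
  imm@[10:0]=0x7f2 (s11→-14) ⇒ #-14
  target = base 0x1f82 + off 0x18 + 2 + imm -14 = 0x1f8e

0x1f8e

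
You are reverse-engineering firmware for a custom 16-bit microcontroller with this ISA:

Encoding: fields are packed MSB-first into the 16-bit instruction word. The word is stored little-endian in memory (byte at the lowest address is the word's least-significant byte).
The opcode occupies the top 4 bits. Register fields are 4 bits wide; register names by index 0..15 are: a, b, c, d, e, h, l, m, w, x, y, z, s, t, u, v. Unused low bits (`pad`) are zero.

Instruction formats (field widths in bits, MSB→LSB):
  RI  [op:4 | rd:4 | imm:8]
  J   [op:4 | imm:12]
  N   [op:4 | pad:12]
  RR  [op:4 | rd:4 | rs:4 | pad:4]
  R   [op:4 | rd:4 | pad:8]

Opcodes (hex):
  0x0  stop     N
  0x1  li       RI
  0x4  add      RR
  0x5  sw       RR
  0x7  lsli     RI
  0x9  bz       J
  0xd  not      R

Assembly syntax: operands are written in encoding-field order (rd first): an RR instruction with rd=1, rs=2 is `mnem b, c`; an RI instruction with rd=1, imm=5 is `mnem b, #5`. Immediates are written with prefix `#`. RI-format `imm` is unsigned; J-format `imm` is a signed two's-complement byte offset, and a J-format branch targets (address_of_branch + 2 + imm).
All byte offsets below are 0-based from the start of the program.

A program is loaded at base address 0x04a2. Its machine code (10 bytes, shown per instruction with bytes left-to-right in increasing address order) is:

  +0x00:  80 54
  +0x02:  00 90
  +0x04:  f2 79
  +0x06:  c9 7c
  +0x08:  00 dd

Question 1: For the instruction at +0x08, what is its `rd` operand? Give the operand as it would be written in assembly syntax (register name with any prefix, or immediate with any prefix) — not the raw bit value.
t

@+08  little-endian(00 dd) = 0xdd00
  opcode bits[15:12]=0xd: not/R
  [11:8] rd=13 = t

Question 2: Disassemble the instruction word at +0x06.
lsli s, #201

@+06  little-endian(c9 7c) = 0x7cc9
  opcode bits[15:12]=0x7: lsli/RI
  rd: (w>>8)&0xf=0xc → s
  imm: (w>>0)&0xff=0xc9 → #201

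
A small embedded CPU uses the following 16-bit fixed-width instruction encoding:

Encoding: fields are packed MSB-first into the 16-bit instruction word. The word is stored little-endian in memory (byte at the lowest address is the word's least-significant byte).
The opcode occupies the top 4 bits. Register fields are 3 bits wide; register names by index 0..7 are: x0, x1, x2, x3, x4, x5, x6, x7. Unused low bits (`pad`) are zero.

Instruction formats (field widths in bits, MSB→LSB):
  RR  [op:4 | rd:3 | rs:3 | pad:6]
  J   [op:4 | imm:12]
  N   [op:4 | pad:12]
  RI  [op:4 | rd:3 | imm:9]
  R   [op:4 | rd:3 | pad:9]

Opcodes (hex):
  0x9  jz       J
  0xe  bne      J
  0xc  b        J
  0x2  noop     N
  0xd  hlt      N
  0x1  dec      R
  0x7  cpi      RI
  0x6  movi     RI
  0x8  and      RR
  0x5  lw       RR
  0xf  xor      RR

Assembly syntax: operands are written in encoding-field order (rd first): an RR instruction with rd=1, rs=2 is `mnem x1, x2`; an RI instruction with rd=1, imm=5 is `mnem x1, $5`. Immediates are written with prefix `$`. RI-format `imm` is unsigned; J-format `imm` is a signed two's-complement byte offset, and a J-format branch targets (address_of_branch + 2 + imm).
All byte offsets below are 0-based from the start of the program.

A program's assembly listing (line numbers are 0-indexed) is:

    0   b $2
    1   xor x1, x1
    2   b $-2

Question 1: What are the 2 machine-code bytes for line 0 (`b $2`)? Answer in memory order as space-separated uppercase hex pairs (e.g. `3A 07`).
line 0 (b): pack op=0xc:4|imm=2:12 = 0xc002; little→ 02 c0

02 C0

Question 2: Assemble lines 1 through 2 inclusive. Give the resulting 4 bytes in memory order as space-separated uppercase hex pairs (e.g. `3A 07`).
40 F2 FE CF

L1: xor op=0xf:4|rd=1:3|rs=1:3|pad=0:6 ⇒ 0xf240 ⇒ little 40 f2
L2: b op=0xc:4|imm=-2:12 ⇒ 0xcffe ⇒ little fe cf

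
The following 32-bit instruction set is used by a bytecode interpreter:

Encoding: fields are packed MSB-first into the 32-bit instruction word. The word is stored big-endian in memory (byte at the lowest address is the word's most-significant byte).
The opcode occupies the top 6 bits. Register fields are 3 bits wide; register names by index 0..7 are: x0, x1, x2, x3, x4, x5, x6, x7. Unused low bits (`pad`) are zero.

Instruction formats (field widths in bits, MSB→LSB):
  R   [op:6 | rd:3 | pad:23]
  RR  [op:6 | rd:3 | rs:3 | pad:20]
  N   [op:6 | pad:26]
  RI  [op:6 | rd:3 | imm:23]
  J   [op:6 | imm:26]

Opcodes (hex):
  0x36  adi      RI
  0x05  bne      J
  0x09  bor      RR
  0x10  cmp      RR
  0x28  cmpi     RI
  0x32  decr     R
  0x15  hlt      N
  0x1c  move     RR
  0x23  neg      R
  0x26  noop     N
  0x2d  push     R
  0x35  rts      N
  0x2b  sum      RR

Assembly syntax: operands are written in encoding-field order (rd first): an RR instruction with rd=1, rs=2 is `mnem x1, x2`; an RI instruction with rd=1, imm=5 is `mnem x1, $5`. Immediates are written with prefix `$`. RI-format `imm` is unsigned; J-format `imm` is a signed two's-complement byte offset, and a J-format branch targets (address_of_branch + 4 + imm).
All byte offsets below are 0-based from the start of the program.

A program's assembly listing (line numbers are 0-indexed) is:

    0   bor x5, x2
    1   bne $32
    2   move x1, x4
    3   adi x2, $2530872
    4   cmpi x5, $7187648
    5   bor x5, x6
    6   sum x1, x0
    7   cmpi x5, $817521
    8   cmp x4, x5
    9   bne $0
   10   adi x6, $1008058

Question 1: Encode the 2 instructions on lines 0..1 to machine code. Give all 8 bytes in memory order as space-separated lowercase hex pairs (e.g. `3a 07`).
0. bor fields op=0x9:6|rd=5:3|rs=2:3|pad=0:20 → word 26a00000h → 26 a0 00 00
1. bne fields op=0x5:6|imm=32:26 → word 14000020h → 14 00 00 20

26 a0 00 00 14 00 00 20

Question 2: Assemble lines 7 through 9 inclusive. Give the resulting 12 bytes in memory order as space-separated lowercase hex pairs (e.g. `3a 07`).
a2 8c 79 71 42 50 00 00 14 00 00 00

L7: cmpi op=0x28:6|rd=5:3|imm=817521:23 ⇒ 0xa28c7971 ⇒ big a2 8c 79 71
L8: cmp op=0x10:6|rd=4:3|rs=5:3|pad=0:20 ⇒ 0x42500000 ⇒ big 42 50 00 00
L9: bne op=0x5:6|imm=0:26 ⇒ 0x14000000 ⇒ big 14 00 00 00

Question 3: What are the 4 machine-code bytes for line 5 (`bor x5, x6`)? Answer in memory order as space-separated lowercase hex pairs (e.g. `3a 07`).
line 5 (bor): pack op=0x9:6|rd=5:3|rs=6:3|pad=0:20 = 0x26e00000; big→ 26 e0 00 00

26 e0 00 00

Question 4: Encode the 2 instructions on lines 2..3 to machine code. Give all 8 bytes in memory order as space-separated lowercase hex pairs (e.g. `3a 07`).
70 c0 00 00 d9 26 9e 38

line 2 (move): pack op=0x1c:6|rd=1:3|rs=4:3|pad=0:20 = 0x70c00000; big→ 70 c0 00 00
line 3 (adi): pack op=0x36:6|rd=2:3|imm=2530872:23 = 0xd9269e38; big→ d9 26 9e 38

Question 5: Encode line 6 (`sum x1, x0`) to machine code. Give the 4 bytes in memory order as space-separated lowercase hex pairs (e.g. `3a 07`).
6. sum fields op=0x2b:6|rd=1:3|rs=0:3|pad=0:20 → word ac800000h → ac 80 00 00

ac 80 00 00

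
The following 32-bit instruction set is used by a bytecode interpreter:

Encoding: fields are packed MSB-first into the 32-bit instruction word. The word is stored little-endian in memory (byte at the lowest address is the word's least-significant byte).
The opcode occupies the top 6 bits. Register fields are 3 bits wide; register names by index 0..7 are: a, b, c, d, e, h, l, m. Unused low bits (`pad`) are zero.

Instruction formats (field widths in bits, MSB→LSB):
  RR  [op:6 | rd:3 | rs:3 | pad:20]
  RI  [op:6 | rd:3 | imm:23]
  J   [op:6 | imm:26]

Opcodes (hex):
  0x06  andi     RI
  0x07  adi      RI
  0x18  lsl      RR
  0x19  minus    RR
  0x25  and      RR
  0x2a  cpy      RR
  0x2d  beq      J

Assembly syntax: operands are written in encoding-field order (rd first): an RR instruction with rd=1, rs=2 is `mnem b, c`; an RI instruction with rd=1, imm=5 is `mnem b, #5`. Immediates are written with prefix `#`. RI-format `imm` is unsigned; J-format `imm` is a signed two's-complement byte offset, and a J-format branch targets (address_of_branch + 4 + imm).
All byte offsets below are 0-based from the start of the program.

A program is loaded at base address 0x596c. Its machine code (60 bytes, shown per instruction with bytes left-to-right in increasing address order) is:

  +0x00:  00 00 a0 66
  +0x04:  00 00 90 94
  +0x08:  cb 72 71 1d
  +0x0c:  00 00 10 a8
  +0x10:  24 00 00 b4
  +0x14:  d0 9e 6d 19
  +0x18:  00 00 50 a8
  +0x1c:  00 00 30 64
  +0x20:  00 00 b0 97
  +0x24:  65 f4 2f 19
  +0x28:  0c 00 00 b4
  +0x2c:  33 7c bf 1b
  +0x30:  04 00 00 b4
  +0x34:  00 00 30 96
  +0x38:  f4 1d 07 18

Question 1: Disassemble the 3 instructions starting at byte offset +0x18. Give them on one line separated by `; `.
+0x18: 00 00 50 a8 ⇒ word 0xa8500000 (little)
  op=0xa8500000>>26=0x2a ⇒ cpy (RR)
  [25:23] rd=0 = a
  [22:20] rs=5 = h
+0x1c: 00 00 30 64 ⇒ word 0x64300000 (little)
  op=0x64300000>>26=0x19 ⇒ minus (RR)
  [25:23] rd=0 = a
  [22:20] rs=3 = d
+0x20: 00 00 b0 97 ⇒ word 0x97b00000 (little)
  op=0x97b00000>>26=0x25 ⇒ and (RR)
  [25:23] rd=7 = m
  [22:20] rs=3 = d

cpy a, h; minus a, d; and m, d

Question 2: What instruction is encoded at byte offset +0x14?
andi c, #7184080

@+14  little-endian(d0 9e 6d 19) = 0x196d9ed0
  op=0x196d9ed0>>26=0x6 ⇒ andi (RI)
  [25:23] rd=2 = c
  [22:0] imm=7184080 = #7184080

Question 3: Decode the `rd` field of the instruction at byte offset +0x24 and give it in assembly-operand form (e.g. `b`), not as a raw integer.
c

[24] 65 f4 2f 19 → 0x192ff465
  op=0x192ff465>>26=0x6 ⇒ andi (RI)
  rd@[25:23]=0x2 ⇒ c
  imm@[22:0]=0x2ff465 ⇒ #3142757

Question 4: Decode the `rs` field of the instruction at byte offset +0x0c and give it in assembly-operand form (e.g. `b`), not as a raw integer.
off 0x0c: read 00 00 10 a8 as little → 0xa8100000
  op=0xa8100000>>26=0x2a ⇒ cpy (RR)
  [25:23] rd=0 = a
  [22:20] rs=1 = b

b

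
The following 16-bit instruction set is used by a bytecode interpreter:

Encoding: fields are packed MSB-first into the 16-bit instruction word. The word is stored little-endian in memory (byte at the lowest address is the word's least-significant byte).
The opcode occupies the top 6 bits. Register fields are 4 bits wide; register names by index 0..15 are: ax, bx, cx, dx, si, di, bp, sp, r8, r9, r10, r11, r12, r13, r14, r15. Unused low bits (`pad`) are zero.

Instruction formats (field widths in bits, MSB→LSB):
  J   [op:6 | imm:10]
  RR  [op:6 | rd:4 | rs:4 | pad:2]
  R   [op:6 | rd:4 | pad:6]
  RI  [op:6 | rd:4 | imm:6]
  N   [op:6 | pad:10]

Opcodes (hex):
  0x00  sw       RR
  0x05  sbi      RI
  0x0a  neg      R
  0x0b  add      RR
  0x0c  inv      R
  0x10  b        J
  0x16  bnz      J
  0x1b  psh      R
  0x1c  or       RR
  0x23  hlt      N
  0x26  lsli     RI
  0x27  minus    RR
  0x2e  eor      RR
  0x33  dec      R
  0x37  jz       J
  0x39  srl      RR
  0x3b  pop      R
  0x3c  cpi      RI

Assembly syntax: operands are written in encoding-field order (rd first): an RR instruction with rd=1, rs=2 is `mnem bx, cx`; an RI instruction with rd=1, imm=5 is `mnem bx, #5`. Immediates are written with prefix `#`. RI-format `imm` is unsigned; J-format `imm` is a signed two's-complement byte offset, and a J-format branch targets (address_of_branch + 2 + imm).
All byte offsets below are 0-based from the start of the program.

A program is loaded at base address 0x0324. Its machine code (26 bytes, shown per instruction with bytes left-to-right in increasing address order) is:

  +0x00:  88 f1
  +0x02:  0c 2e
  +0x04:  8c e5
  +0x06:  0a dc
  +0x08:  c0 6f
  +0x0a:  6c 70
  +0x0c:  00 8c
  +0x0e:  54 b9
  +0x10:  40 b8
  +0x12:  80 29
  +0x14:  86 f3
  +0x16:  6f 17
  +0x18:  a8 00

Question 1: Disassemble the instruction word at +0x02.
+0x02: 0c 2e ⇒ word 0x2e0c (little)
  op=0x2e0c>>10=0xb ⇒ add (RR)
  rd: (w>>6)&0xf=0x8 → r8
  rs: (w>>2)&0xf=0x3 → dx

add r8, dx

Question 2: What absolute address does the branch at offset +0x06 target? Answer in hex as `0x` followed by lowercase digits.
0x0336

[06] 0a dc → 0xdc0a
  op=0xdc0a>>10=0x37 ⇒ jz (J)
  [9:0] imm=10 = #10
  target = base 0x0324 + off 0x06 + 2 + imm 10 = 0x0336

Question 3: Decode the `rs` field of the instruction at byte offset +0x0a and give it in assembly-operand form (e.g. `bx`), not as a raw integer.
off 0x0a: read 6c 70 as little → 0x706c
  opcode bits[15:10]=0x1c: or/RR
  [9:6] rd=1 = bx
  [5:2] rs=11 = r11

r11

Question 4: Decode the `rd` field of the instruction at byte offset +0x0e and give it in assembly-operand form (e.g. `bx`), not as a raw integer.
di

off 0x0e: read 54 b9 as little → 0xb954
  op=0xb954>>10=0x2e ⇒ eor (RR)
  [9:6] rd=5 = di
  [5:2] rs=5 = di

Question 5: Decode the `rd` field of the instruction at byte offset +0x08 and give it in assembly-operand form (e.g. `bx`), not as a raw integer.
[08] c0 6f → 0x6fc0
  top 6b → 0x1b → psh [R]
  [9:6] rd=15 = r15

r15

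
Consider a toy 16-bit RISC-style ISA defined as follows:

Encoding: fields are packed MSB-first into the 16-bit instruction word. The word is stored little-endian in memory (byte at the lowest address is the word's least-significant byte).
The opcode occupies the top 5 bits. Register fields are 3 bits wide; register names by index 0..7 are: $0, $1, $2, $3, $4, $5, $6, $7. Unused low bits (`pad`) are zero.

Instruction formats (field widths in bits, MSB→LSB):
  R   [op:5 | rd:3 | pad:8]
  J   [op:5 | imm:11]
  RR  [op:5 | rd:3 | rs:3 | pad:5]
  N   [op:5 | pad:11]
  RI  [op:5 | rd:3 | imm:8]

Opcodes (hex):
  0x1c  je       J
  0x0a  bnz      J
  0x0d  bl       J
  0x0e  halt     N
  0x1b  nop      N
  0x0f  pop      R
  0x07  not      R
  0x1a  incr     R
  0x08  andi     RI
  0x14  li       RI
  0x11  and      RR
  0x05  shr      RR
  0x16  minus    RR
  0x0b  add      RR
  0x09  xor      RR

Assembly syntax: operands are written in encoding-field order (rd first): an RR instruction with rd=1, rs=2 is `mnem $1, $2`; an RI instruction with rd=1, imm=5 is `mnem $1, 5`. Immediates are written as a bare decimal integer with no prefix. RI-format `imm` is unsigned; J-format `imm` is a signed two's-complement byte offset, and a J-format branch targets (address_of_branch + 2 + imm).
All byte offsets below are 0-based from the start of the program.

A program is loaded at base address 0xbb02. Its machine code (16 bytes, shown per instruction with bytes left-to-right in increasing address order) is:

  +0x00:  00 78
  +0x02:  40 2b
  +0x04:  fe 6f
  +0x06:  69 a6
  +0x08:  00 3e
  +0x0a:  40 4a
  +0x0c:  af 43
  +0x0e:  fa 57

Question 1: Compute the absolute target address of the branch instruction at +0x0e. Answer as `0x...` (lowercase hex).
[0e] fa 57 → 0x57fa
  top 5b → 0xa → bnz [J]
  [10:0] imm=2042 (s11→-6) = -6
  target = base 0xbb02 + off 0x0e + 2 + imm -6 = 0xbb0c

0xbb0c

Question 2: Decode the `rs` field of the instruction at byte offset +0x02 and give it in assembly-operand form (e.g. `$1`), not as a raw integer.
[02] 40 2b → 0x2b40
  op=0x2b40>>11=0x5 ⇒ shr (RR)
  rd: (w>>8)&0x7=0x3 → $3
  rs: (w>>5)&0x7=0x2 → $2

$2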